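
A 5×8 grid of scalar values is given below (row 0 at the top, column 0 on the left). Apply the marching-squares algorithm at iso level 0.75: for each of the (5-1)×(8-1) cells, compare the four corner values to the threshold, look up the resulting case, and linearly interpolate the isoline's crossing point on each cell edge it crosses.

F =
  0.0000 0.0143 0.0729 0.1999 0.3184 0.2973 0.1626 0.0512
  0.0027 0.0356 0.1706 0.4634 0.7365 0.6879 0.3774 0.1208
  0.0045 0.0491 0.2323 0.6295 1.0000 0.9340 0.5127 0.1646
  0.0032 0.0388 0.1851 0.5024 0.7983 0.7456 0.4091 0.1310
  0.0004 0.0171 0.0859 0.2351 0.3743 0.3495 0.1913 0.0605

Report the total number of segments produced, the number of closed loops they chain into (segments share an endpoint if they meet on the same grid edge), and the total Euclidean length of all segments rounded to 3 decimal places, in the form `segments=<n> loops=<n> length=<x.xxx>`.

cell (1,3): code 0100 → (1.051,4.000)–(2.000,3.325)
cell (1,4): code 1100 → (1.252,5.000)–(1.051,4.000)
cell (1,5): code 1000 → (2.000,5.437)–(1.252,5.000)
cell (2,3): code 0110 → (2.000,3.325)–(3.000,3.837)
cell (2,4): code 1011 → (3.000,4.917)–(2.977,5.000)
cell (2,5): code 0001 → (2.977,5.000)–(2.000,5.437)
cell (3,3): code 0010 → (3.000,3.837)–(3.114,4.000)
cell (3,4): code 0001 → (3.114,4.000)–(3.000,4.917)
total: 8 segments, chained into 1 closed loop(s), length Σ = 6.452541

segments=8 loops=1 length=6.453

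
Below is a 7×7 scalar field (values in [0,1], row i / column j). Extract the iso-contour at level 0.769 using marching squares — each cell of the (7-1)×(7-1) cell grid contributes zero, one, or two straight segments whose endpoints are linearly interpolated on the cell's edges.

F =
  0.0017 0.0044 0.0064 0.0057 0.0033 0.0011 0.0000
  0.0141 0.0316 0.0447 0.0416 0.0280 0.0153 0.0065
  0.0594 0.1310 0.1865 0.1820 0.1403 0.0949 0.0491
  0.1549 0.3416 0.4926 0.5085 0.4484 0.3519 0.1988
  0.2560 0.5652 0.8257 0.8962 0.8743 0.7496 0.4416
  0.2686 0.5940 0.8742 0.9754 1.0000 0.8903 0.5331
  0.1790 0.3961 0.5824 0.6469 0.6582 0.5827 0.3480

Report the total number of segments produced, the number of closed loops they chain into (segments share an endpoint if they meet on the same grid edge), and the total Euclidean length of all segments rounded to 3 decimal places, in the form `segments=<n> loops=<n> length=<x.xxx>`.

segments=12 loops=1 length=9.435

cell (3,1): code 0100 → (3.830,2.000)–(4.000,1.782)
cell (3,2): code 1100 → (3.672,3.000)–(3.830,2.000)
cell (3,3): code 1100 → (3.753,4.000)–(3.672,3.000)
cell (3,4): code 1000 → (4.000,4.844)–(3.753,4.000)
cell (4,1): code 0110 → (4.000,1.782)–(5.000,1.625)
cell (4,4): code 1101 → (4.138,5.000)–(4.000,4.844)
cell (4,5): code 1000 → (5.000,5.340)–(4.138,5.000)
cell (5,1): code 0010 → (5.000,1.625)–(5.361,2.000)
cell (5,2): code 0011 → (5.361,2.000)–(5.628,3.000)
cell (5,3): code 0011 → (5.628,3.000)–(5.676,4.000)
cell (5,4): code 0011 → (5.676,4.000)–(5.394,5.000)
cell (5,5): code 0001 → (5.394,5.000)–(5.000,5.340)
total: 12 segments, chained into 1 closed loop(s), length Σ = 9.434830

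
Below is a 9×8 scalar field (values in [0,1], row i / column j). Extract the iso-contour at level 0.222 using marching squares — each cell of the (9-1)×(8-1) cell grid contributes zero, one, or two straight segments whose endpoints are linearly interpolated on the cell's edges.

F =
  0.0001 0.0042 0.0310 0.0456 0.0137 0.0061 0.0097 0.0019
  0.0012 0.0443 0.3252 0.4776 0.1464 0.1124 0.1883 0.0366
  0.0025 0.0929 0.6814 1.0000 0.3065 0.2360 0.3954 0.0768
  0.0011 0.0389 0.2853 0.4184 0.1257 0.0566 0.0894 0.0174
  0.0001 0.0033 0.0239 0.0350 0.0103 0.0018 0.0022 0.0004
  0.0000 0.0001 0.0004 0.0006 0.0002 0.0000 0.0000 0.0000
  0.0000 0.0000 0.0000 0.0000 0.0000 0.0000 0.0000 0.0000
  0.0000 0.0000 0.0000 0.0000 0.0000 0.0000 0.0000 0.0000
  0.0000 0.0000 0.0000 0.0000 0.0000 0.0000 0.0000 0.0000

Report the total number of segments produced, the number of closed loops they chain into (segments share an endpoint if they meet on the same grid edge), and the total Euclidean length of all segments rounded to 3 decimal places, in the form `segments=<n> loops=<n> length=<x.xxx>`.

cell (0,1): code 0100 → (0.649,2.000)–(1.000,1.633)
cell (0,2): code 1100 → (0.408,3.000)–(0.649,2.000)
cell (0,3): code 1000 → (1.000,3.772)–(0.408,3.000)
cell (1,1): code 0110 → (1.000,1.633)–(2.000,1.219)
cell (1,3): code 1101 → (1.472,4.000)–(1.000,3.772)
cell (1,4): code 1100 → (1.887,5.000)–(1.472,4.000)
cell (1,5): code 1100 → (1.163,6.000)–(1.887,5.000)
cell (1,6): code 1000 → (2.000,6.544)–(1.163,6.000)
cell (2,1): code 0110 → (2.000,1.219)–(3.000,1.743)
cell (2,3): code 1011 → (3.000,3.671)–(2.467,4.000)
cell (2,4): code 0011 → (2.467,4.000)–(2.078,5.000)
cell (2,5): code 0011 → (2.078,5.000)–(2.567,6.000)
cell (2,6): code 0001 → (2.567,6.000)–(2.000,6.544)
cell (3,1): code 0010 → (3.000,1.743)–(3.242,2.000)
cell (3,2): code 0011 → (3.242,2.000)–(3.512,3.000)
cell (3,3): code 0001 → (3.512,3.000)–(3.000,3.671)
total: 16 segments, chained into 1 closed loop(s), length Σ = 14.390992

segments=16 loops=1 length=14.391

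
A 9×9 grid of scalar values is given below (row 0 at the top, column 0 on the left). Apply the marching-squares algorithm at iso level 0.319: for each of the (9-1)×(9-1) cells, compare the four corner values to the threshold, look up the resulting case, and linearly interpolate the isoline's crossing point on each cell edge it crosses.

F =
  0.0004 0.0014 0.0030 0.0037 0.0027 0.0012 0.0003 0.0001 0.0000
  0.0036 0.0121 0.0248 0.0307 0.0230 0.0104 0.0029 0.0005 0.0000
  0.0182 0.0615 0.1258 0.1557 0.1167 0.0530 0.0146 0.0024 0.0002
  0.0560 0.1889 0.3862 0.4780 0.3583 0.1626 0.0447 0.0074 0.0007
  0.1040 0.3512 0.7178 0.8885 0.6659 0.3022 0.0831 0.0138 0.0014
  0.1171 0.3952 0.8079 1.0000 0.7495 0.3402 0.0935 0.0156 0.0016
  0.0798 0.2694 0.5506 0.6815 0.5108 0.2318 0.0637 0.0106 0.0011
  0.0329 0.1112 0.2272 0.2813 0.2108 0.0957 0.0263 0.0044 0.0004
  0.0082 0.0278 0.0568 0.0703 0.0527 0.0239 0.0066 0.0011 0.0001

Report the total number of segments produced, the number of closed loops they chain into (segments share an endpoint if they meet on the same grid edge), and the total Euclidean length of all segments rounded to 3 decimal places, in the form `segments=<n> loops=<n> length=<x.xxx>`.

segments=18 loops=1 length=13.569

cell (2,1): code 0100 → (2.742,2.000)–(3.000,1.659)
cell (2,2): code 1100 → (2.507,3.000)–(2.742,2.000)
cell (2,3): code 1100 → (2.837,4.000)–(2.507,3.000)
cell (2,4): code 1000 → (3.000,4.201)–(2.837,4.000)
cell (3,0): code 0100 → (3.802,1.000)–(4.000,0.870)
cell (3,1): code 1110 → (3.000,1.659)–(3.802,1.000)
cell (3,4): code 1001 → (4.000,4.954)–(3.000,4.201)
cell (4,0): code 0110 → (4.000,0.870)–(5.000,0.726)
cell (4,4): code 1101 → (4.442,5.000)–(4.000,4.954)
cell (4,5): code 1000 → (5.000,5.086)–(4.442,5.000)
cell (5,0): code 0010 → (5.000,0.726)–(5.606,1.000)
cell (5,1): code 0111 → (5.606,1.000)–(6.000,1.176)
cell (5,4): code 1011 → (6.000,4.687)–(5.196,5.000)
cell (5,5): code 0001 → (5.196,5.000)–(5.000,5.086)
cell (6,1): code 0010 → (6.000,1.176)–(6.716,2.000)
cell (6,2): code 0011 → (6.716,2.000)–(6.906,3.000)
cell (6,3): code 0011 → (6.906,3.000)–(6.639,4.000)
cell (6,4): code 0001 → (6.639,4.000)–(6.000,4.687)
total: 18 segments, chained into 1 closed loop(s), length Σ = 13.568989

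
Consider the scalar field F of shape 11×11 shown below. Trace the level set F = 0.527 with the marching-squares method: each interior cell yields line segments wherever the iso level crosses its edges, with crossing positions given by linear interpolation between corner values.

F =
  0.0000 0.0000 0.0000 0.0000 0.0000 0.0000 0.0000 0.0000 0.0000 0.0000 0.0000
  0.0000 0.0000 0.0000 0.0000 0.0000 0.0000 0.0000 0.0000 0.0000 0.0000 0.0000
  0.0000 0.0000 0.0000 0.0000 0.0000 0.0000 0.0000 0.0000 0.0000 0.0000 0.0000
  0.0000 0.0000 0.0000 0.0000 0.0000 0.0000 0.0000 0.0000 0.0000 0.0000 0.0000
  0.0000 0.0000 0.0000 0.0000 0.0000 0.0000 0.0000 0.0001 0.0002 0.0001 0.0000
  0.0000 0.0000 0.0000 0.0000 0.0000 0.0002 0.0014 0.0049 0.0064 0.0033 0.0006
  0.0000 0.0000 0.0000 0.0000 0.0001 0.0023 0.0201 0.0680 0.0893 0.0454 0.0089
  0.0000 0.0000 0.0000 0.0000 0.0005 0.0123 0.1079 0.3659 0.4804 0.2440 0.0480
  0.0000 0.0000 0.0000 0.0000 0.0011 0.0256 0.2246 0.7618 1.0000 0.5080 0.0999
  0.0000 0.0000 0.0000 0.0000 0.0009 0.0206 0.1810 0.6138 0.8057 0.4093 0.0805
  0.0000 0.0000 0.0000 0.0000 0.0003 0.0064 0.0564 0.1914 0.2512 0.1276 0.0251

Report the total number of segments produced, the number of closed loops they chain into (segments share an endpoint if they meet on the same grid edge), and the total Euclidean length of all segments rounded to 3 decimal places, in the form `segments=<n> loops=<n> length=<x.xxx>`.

segments=8 loops=1 length=7.365

cell (7,6): code 0100 → (7.407,7.000)–(8.000,6.563)
cell (7,7): code 1100 → (7.090,8.000)–(7.407,7.000)
cell (7,8): code 1000 → (8.000,8.961)–(7.090,8.000)
cell (8,6): code 0110 → (8.000,6.563)–(9.000,6.799)
cell (8,8): code 1001 → (9.000,8.703)–(8.000,8.961)
cell (9,6): code 0010 → (9.000,6.799)–(9.205,7.000)
cell (9,7): code 0011 → (9.205,7.000)–(9.503,8.000)
cell (9,8): code 0001 → (9.503,8.000)–(9.000,8.703)
total: 8 segments, chained into 1 closed loop(s), length Σ = 7.364852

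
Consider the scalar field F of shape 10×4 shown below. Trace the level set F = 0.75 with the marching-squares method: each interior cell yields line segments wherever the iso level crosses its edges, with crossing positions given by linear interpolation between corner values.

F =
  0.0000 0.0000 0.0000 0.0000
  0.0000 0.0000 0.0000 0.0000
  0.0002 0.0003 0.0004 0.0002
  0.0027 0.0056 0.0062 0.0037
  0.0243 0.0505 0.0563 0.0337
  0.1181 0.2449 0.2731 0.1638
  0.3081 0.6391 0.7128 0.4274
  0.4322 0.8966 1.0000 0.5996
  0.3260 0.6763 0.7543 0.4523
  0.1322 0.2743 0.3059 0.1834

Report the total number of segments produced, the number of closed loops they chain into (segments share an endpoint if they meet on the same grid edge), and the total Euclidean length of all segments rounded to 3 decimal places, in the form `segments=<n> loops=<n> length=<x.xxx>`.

cell (6,0): code 0100 → (6.431,1.000)–(7.000,0.684)
cell (6,1): code 1100 → (6.130,2.000)–(6.431,1.000)
cell (6,2): code 1000 → (7.000,2.624)–(6.130,2.000)
cell (7,0): code 0010 → (7.000,0.684)–(7.665,1.000)
cell (7,1): code 0111 → (7.665,1.000)–(8.000,1.945)
cell (7,2): code 1001 → (8.000,2.014)–(7.000,2.624)
cell (8,1): code 0010 → (8.000,1.945)–(8.010,2.000)
cell (8,2): code 0001 → (8.010,2.000)–(8.000,2.014)
total: 8 segments, chained into 1 closed loop(s), length Σ = 5.750035

segments=8 loops=1 length=5.750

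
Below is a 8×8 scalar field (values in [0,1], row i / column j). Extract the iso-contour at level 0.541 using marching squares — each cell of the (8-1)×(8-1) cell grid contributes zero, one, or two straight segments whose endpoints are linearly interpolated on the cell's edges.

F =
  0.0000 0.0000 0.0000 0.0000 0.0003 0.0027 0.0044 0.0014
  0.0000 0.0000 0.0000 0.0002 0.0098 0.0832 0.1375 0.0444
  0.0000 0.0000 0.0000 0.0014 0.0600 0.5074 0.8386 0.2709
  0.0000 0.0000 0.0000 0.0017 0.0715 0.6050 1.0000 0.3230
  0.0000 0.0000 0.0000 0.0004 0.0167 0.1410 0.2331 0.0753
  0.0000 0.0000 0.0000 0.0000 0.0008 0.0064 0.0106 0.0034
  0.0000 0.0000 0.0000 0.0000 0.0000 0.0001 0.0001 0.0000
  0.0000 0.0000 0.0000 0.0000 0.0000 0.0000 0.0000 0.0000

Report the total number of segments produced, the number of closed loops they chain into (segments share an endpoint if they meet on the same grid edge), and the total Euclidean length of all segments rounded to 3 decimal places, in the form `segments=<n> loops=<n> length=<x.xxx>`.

cell (1,5): code 0100 → (1.576,6.000)–(2.000,5.101)
cell (1,6): code 1000 → (2.000,6.524)–(1.576,6.000)
cell (2,4): code 0100 → (2.344,5.000)–(3.000,4.880)
cell (2,5): code 1110 → (2.000,5.101)–(2.344,5.000)
cell (2,6): code 1001 → (3.000,6.678)–(2.000,6.524)
cell (3,4): code 0010 → (3.000,4.880)–(3.138,5.000)
cell (3,5): code 0011 → (3.138,5.000)–(3.599,6.000)
cell (3,6): code 0001 → (3.599,6.000)–(3.000,6.678)
total: 8 segments, chained into 1 closed loop(s), length Σ = 5.893711

segments=8 loops=1 length=5.894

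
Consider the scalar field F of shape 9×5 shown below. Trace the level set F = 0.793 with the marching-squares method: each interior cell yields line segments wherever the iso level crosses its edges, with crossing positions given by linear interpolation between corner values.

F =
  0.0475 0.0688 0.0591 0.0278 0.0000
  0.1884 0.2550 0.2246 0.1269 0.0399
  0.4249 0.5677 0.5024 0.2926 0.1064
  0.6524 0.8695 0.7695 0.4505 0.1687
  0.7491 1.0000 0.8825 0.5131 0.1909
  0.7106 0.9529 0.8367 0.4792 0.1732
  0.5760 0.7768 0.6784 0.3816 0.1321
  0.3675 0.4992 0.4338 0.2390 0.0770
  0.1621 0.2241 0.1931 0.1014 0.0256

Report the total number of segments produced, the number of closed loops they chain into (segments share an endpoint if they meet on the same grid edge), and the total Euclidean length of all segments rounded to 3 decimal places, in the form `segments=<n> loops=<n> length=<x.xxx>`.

segments=10 loops=1 length=8.116

cell (2,0): code 0100 → (2.747,1.000)–(3.000,0.648)
cell (2,1): code 1000 → (3.000,1.765)–(2.747,1.000)
cell (3,0): code 0110 → (3.000,0.648)–(4.000,0.175)
cell (3,1): code 1101 → (3.208,2.000)–(3.000,1.765)
cell (3,2): code 1000 → (4.000,2.242)–(3.208,2.000)
cell (4,0): code 0110 → (4.000,0.175)–(5.000,0.340)
cell (4,2): code 1001 → (5.000,2.122)–(4.000,2.242)
cell (5,0): code 0010 → (5.000,0.340)–(5.908,1.000)
cell (5,1): code 0011 → (5.908,1.000)–(5.276,2.000)
cell (5,2): code 0001 → (5.276,2.000)–(5.000,2.122)
total: 10 segments, chained into 1 closed loop(s), length Σ = 8.116181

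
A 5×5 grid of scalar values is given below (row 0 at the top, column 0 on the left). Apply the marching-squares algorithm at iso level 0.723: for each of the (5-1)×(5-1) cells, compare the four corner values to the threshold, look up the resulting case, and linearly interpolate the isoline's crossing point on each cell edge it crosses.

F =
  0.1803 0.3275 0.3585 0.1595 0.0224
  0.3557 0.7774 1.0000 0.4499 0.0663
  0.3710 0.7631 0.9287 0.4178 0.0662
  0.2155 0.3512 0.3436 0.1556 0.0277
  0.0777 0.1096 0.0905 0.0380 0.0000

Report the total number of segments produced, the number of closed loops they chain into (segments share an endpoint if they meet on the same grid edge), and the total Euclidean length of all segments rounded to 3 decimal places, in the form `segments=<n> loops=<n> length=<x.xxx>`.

segments=8 loops=1 length=5.600

cell (0,0): code 0100 → (0.879,1.000)–(1.000,0.871)
cell (0,1): code 1100 → (0.568,2.000)–(0.879,1.000)
cell (0,2): code 1000 → (1.000,2.504)–(0.568,2.000)
cell (1,0): code 0110 → (1.000,0.871)–(2.000,0.898)
cell (1,2): code 1001 → (2.000,2.403)–(1.000,2.504)
cell (2,0): code 0010 → (2.000,0.898)–(2.097,1.000)
cell (2,1): code 0011 → (2.097,1.000)–(2.352,2.000)
cell (2,2): code 0001 → (2.352,2.000)–(2.000,2.403)
total: 8 segments, chained into 1 closed loop(s), length Σ = 5.600305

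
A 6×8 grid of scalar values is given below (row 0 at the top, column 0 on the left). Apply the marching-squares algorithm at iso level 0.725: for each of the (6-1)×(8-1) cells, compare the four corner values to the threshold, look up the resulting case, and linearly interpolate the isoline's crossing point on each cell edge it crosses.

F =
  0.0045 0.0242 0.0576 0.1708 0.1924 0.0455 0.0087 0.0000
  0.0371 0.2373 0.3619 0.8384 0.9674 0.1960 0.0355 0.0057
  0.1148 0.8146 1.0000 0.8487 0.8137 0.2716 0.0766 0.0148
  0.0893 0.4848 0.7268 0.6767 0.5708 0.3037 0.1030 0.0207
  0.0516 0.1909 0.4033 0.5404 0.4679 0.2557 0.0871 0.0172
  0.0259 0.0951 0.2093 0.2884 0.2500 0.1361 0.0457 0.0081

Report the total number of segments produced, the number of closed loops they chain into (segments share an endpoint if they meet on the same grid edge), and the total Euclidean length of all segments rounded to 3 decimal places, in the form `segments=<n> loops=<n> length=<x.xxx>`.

cell (0,2): code 0100 → (0.830,3.000)–(1.000,2.762)
cell (0,3): code 1100 → (0.687,4.000)–(0.830,3.000)
cell (0,4): code 1000 → (1.000,4.314)–(0.687,4.000)
cell (1,0): code 0100 → (1.845,1.000)–(2.000,0.872)
cell (1,1): code 1100 → (1.569,2.000)–(1.845,1.000)
cell (1,2): code 1110 → (1.000,2.762)–(1.569,2.000)
cell (1,4): code 1001 → (2.000,4.164)–(1.000,4.314)
cell (2,0): code 0010 → (2.000,0.872)–(2.272,1.000)
cell (2,1): code 0111 → (2.272,1.000)–(3.000,1.993)
cell (2,2): code 1011 → (3.000,2.036)–(2.719,3.000)
cell (2,3): code 0011 → (2.719,3.000)–(2.365,4.000)
cell (2,4): code 0001 → (2.365,4.000)–(2.000,4.164)
cell (3,1): code 0010 → (3.000,1.993)–(3.006,2.000)
cell (3,2): code 0001 → (3.006,2.000)–(3.000,2.036)
total: 14 segments, chained into 1 closed loop(s), length Σ = 8.988946

segments=14 loops=1 length=8.989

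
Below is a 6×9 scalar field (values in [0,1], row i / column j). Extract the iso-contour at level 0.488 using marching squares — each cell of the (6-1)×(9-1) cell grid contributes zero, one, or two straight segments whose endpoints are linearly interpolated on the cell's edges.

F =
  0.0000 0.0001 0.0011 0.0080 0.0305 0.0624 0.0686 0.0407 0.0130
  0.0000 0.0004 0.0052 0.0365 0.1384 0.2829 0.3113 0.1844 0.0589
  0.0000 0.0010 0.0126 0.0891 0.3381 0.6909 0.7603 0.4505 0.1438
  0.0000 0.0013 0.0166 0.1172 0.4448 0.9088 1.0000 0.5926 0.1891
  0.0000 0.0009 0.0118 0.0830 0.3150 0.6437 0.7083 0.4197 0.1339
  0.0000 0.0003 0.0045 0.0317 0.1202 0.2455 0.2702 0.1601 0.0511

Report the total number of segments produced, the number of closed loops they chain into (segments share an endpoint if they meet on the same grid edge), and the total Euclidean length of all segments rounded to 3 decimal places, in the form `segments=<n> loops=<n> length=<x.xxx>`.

cell (1,4): code 0100 → (1.503,5.000)–(2.000,4.425)
cell (1,5): code 1100 → (1.394,6.000)–(1.503,5.000)
cell (1,6): code 1000 → (2.000,6.879)–(1.394,6.000)
cell (2,4): code 0110 → (2.000,4.425)–(3.000,4.093)
cell (2,6): code 1101 → (2.264,7.000)–(2.000,6.879)
cell (2,7): code 1000 → (3.000,7.259)–(2.264,7.000)
cell (3,4): code 0110 → (3.000,4.093)–(4.000,4.526)
cell (3,6): code 1011 → (4.000,6.763)–(3.605,7.000)
cell (3,7): code 0001 → (3.605,7.000)–(3.000,7.259)
cell (4,4): code 0010 → (4.000,4.526)–(4.391,5.000)
cell (4,5): code 0011 → (4.391,5.000)–(4.503,6.000)
cell (4,6): code 0001 → (4.503,6.000)–(4.000,6.763)
total: 12 segments, chained into 1 closed loop(s), length Σ = 9.701483

segments=12 loops=1 length=9.701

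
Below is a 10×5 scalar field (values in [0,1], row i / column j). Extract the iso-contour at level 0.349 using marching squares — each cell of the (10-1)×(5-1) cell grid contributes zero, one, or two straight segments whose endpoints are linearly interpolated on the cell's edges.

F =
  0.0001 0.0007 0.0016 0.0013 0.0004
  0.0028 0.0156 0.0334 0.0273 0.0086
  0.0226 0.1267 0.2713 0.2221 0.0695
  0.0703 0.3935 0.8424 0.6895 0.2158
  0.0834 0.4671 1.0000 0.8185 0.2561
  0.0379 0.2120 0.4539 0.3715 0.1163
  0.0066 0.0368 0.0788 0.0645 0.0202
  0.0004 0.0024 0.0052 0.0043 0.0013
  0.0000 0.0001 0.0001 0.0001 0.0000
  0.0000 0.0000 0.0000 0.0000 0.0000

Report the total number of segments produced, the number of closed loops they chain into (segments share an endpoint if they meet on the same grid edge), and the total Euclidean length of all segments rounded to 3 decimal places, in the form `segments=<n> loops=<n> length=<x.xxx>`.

cell (2,0): code 0100 → (2.833,1.000)–(3.000,0.862)
cell (2,1): code 1100 → (2.136,2.000)–(2.833,1.000)
cell (2,2): code 1100 → (2.272,3.000)–(2.136,2.000)
cell (2,3): code 1000 → (3.000,3.719)–(2.272,3.000)
cell (3,0): code 0110 → (3.000,0.862)–(4.000,0.692)
cell (3,3): code 1001 → (4.000,3.835)–(3.000,3.719)
cell (4,0): code 0010 → (4.000,0.692)–(4.463,1.000)
cell (4,1): code 0111 → (4.463,1.000)–(5.000,1.566)
cell (4,3): code 1001 → (5.000,3.088)–(4.000,3.835)
cell (5,1): code 0010 → (5.000,1.566)–(5.280,2.000)
cell (5,2): code 0011 → (5.280,2.000)–(5.073,3.000)
cell (5,3): code 0001 → (5.073,3.000)–(5.000,3.088)
total: 12 segments, chained into 1 closed loop(s), length Σ = 9.725080

segments=12 loops=1 length=9.725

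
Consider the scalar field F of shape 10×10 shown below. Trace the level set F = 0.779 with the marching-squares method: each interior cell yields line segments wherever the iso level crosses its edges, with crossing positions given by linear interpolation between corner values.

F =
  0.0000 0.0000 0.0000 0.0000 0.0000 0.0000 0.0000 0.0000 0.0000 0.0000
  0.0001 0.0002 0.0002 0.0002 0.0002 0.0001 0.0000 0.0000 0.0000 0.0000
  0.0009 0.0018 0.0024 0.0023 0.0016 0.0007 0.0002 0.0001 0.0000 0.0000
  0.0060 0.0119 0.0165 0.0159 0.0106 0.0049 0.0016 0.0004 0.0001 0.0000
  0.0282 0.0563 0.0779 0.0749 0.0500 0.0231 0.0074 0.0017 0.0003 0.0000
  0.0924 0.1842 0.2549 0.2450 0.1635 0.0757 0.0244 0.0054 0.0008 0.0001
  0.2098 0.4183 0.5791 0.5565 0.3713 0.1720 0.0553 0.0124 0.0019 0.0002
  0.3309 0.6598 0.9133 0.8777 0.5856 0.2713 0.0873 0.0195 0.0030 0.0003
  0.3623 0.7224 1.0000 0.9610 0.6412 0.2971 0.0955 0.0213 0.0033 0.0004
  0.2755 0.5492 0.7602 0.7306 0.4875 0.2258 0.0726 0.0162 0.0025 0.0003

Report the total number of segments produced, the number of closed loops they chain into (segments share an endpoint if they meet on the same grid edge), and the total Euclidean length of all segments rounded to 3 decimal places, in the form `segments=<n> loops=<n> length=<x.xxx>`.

cell (6,1): code 0100 → (6.598,2.000)–(7.000,1.470)
cell (6,2): code 1100 → (6.693,3.000)–(6.598,2.000)
cell (6,3): code 1000 → (7.000,3.338)–(6.693,3.000)
cell (7,1): code 0110 → (7.000,1.470)–(8.000,1.204)
cell (7,3): code 1001 → (8.000,3.569)–(7.000,3.338)
cell (8,1): code 0010 → (8.000,1.204)–(8.922,2.000)
cell (8,2): code 0011 → (8.922,2.000)–(8.790,3.000)
cell (8,3): code 0001 → (8.790,3.000)–(8.000,3.569)
total: 8 segments, chained into 1 closed loop(s), length Σ = 7.387436

segments=8 loops=1 length=7.387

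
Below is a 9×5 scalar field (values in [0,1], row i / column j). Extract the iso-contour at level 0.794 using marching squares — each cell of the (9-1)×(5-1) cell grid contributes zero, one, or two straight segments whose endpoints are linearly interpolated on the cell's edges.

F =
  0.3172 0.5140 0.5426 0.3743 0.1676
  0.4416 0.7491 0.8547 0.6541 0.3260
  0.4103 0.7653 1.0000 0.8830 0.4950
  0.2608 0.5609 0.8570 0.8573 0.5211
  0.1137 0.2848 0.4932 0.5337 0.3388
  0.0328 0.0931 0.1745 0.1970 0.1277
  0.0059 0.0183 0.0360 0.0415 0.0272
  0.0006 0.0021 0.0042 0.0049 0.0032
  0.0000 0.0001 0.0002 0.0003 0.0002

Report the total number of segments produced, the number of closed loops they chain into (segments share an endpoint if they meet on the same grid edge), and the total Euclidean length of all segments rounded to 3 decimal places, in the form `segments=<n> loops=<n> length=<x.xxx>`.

cell (0,1): code 0100 → (0.806,2.000)–(1.000,1.425)
cell (0,2): code 1000 → (1.000,2.303)–(0.806,2.000)
cell (1,1): code 0110 → (1.000,1.425)–(2.000,1.122)
cell (1,2): code 1101 → (1.611,3.000)–(1.000,2.303)
cell (1,3): code 1000 → (2.000,3.229)–(1.611,3.000)
cell (2,1): code 0110 → (2.000,1.122)–(3.000,1.787)
cell (2,3): code 1001 → (3.000,3.188)–(2.000,3.229)
cell (3,1): code 0010 → (3.000,1.787)–(3.173,2.000)
cell (3,2): code 0011 → (3.173,2.000)–(3.196,3.000)
cell (3,3): code 0001 → (3.196,3.000)–(3.000,3.188)
total: 10 segments, chained into 1 closed loop(s), length Σ = 7.137982

segments=10 loops=1 length=7.138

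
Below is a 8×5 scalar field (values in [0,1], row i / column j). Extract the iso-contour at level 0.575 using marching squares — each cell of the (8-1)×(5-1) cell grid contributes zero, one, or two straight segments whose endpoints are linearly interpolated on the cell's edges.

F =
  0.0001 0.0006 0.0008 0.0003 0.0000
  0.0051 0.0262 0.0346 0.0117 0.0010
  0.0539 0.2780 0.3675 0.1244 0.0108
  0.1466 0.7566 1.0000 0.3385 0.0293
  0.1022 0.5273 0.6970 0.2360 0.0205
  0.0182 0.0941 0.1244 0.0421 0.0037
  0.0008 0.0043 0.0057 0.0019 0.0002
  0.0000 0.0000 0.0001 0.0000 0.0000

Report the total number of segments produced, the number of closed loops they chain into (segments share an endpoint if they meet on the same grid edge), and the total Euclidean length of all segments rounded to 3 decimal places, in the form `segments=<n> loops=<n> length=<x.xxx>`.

cell (2,0): code 0100 → (2.621,1.000)–(3.000,0.702)
cell (2,1): code 1100 → (2.328,2.000)–(2.621,1.000)
cell (2,2): code 1000 → (3.000,2.642)–(2.328,2.000)
cell (3,0): code 0010 → (3.000,0.702)–(3.792,1.000)
cell (3,1): code 0111 → (3.792,1.000)–(4.000,1.281)
cell (3,2): code 1001 → (4.000,2.265)–(3.000,2.642)
cell (4,1): code 0010 → (4.000,1.281)–(4.213,2.000)
cell (4,2): code 0001 → (4.213,2.000)–(4.000,2.265)
total: 8 segments, chained into 1 closed loop(s), length Σ = 5.808201

segments=8 loops=1 length=5.808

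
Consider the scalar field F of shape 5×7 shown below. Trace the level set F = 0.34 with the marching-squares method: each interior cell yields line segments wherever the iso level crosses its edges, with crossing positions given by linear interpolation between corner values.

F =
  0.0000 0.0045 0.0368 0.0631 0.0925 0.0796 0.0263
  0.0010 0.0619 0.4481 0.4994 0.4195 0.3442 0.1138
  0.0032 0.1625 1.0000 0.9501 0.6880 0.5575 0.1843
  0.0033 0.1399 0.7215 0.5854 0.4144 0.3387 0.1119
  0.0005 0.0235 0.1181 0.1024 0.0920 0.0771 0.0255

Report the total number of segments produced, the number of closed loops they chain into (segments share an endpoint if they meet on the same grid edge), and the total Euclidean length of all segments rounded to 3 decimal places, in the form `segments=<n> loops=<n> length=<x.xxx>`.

cell (0,1): code 0100 → (0.737,2.000)–(1.000,1.720)
cell (0,2): code 1100 → (0.635,3.000)–(0.737,2.000)
cell (0,3): code 1100 → (0.757,4.000)–(0.635,3.000)
cell (0,4): code 1100 → (0.984,5.000)–(0.757,4.000)
cell (0,5): code 1000 → (1.000,5.018)–(0.984,5.000)
cell (1,1): code 0110 → (1.000,1.720)–(2.000,1.212)
cell (1,5): code 1001 → (2.000,5.583)–(1.000,5.018)
cell (2,1): code 0110 → (2.000,1.212)–(3.000,1.344)
cell (2,4): code 1011 → (3.000,4.983)–(2.994,5.000)
cell (2,5): code 0001 → (2.994,5.000)–(2.000,5.583)
cell (3,1): code 0010 → (3.000,1.344)–(3.632,2.000)
cell (3,2): code 0011 → (3.632,2.000)–(3.508,3.000)
cell (3,3): code 0011 → (3.508,3.000)–(3.231,4.000)
cell (3,4): code 0001 → (3.231,4.000)–(3.000,4.983)
total: 14 segments, chained into 1 closed loop(s), length Σ = 11.861563

segments=14 loops=1 length=11.862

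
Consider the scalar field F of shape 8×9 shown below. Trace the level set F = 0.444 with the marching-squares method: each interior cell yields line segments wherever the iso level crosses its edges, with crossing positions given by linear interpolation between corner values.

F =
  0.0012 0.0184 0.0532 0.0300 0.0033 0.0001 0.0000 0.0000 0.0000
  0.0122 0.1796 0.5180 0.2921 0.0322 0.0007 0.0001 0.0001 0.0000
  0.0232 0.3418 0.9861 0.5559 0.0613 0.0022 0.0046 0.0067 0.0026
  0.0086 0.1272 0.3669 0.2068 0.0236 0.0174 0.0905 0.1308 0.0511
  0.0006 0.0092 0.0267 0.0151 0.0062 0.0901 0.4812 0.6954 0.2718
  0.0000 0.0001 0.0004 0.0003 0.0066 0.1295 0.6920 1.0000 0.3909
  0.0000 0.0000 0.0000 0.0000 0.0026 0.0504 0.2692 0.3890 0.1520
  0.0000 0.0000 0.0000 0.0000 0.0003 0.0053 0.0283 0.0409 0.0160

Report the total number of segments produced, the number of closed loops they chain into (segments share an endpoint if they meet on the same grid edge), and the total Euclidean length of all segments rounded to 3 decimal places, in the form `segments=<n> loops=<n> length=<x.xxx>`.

segments=16 loops=2 length=13.047

cell (0,1): code 0100 → (0.841,2.000)–(1.000,1.781)
cell (0,2): code 1000 → (1.000,2.328)–(0.841,2.000)
cell (1,1): code 0110 → (1.000,1.781)–(2.000,1.159)
cell (1,2): code 1101 → (1.576,3.000)–(1.000,2.328)
cell (1,3): code 1000 → (2.000,3.226)–(1.576,3.000)
cell (2,1): code 0010 → (2.000,1.159)–(2.875,2.000)
cell (2,2): code 0011 → (2.875,2.000)–(2.321,3.000)
cell (2,3): code 0001 → (2.321,3.000)–(2.000,3.226)
cell (3,5): code 0100 → (3.905,6.000)–(4.000,5.905)
cell (3,6): code 1100 → (3.555,7.000)–(3.905,6.000)
cell (3,7): code 1000 → (4.000,7.593)–(3.555,7.000)
cell (4,5): code 0110 → (4.000,5.905)–(5.000,5.559)
cell (4,7): code 1001 → (5.000,7.913)–(4.000,7.593)
cell (5,5): code 0010 → (5.000,5.559)–(5.587,6.000)
cell (5,6): code 0011 → (5.587,6.000)–(5.910,7.000)
cell (5,7): code 0001 → (5.910,7.000)–(5.000,7.913)
total: 16 segments, chained into 2 closed loop(s), length Σ = 13.046597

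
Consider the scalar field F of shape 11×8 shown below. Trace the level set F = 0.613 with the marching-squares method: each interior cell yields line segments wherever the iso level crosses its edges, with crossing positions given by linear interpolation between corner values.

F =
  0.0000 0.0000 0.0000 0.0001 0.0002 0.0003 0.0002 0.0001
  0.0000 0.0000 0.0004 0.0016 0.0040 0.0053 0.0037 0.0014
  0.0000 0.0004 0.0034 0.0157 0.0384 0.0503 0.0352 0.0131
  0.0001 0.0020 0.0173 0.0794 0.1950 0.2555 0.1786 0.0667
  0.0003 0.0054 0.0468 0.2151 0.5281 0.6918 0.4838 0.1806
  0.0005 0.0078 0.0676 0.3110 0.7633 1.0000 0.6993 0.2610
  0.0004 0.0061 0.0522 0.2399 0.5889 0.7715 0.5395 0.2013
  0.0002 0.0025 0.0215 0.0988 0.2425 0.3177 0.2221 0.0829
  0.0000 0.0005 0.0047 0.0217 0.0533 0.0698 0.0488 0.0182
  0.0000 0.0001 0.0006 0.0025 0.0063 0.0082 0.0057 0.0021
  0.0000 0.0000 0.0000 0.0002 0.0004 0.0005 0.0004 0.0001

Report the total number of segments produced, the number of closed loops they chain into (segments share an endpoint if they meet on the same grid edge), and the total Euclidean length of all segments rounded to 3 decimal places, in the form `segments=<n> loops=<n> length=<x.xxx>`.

cell (3,4): code 0100 → (3.819,5.000)–(4.000,4.519)
cell (3,5): code 1000 → (4.000,5.379)–(3.819,5.000)
cell (4,3): code 0100 → (4.361,4.000)–(5.000,3.668)
cell (4,4): code 1110 → (4.000,4.519)–(4.361,4.000)
cell (4,5): code 1101 → (4.600,6.000)–(4.000,5.379)
cell (4,6): code 1000 → (5.000,6.197)–(4.600,6.000)
cell (5,3): code 0010 → (5.000,3.668)–(5.862,4.000)
cell (5,4): code 0111 → (5.862,4.000)–(6.000,4.132)
cell (5,5): code 1011 → (6.000,5.683)–(5.540,6.000)
cell (5,6): code 0001 → (5.540,6.000)–(5.000,6.197)
cell (6,4): code 0010 → (6.000,4.132)–(6.349,5.000)
cell (6,5): code 0001 → (6.349,5.000)–(6.000,5.683)
total: 12 segments, chained into 1 closed loop(s), length Σ = 7.546545

segments=12 loops=1 length=7.547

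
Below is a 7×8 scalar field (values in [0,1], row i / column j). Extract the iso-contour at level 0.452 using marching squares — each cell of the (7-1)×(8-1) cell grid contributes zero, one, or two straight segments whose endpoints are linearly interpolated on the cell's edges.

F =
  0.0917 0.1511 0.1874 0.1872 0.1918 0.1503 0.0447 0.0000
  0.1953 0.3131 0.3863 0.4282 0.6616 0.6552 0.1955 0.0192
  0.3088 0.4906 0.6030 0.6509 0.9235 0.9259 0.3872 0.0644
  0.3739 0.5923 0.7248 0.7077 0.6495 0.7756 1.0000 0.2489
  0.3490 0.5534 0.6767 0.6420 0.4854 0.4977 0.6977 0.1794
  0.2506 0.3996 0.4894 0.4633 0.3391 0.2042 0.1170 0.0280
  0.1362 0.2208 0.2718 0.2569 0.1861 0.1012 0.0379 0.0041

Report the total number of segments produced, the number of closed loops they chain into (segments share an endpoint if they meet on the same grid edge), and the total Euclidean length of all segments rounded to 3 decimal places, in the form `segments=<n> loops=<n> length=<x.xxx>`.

cell (0,3): code 0100 → (0.554,4.000)–(1.000,3.102)
cell (0,4): code 1100 → (0.598,5.000)–(0.554,4.000)
cell (0,5): code 1000 → (1.000,5.442)–(0.598,5.000)
cell (1,0): code 0100 → (1.783,1.000)–(2.000,0.788)
cell (1,1): code 1100 → (1.303,2.000)–(1.783,1.000)
cell (1,2): code 1100 → (1.107,3.000)–(1.303,2.000)
cell (1,3): code 1110 → (1.000,3.102)–(1.107,3.000)
cell (1,5): code 1001 → (2.000,5.880)–(1.000,5.442)
cell (2,0): code 0110 → (2.000,0.788)–(3.000,0.358)
cell (2,5): code 1101 → (2.106,6.000)–(2.000,5.880)
cell (2,6): code 1000 → (3.000,6.730)–(2.106,6.000)
cell (3,0): code 0110 → (3.000,0.358)–(4.000,0.504)
cell (3,6): code 1001 → (4.000,6.474)–(3.000,6.730)
cell (4,0): code 0010 → (4.000,0.504)–(4.659,1.000)
cell (4,1): code 0111 → (4.659,1.000)–(5.000,1.584)
cell (4,3): code 1011 → (5.000,3.091)–(4.228,4.000)
cell (4,4): code 0011 → (4.228,4.000)–(4.156,5.000)
cell (4,5): code 0011 → (4.156,5.000)–(4.423,6.000)
cell (4,6): code 0001 → (4.423,6.000)–(4.000,6.474)
cell (5,1): code 0010 → (5.000,1.584)–(5.172,2.000)
cell (5,2): code 0011 → (5.172,2.000)–(5.055,3.000)
cell (5,3): code 0001 → (5.055,3.000)–(5.000,3.091)
total: 22 segments, chained into 1 closed loop(s), length Σ = 17.648346

segments=22 loops=1 length=17.648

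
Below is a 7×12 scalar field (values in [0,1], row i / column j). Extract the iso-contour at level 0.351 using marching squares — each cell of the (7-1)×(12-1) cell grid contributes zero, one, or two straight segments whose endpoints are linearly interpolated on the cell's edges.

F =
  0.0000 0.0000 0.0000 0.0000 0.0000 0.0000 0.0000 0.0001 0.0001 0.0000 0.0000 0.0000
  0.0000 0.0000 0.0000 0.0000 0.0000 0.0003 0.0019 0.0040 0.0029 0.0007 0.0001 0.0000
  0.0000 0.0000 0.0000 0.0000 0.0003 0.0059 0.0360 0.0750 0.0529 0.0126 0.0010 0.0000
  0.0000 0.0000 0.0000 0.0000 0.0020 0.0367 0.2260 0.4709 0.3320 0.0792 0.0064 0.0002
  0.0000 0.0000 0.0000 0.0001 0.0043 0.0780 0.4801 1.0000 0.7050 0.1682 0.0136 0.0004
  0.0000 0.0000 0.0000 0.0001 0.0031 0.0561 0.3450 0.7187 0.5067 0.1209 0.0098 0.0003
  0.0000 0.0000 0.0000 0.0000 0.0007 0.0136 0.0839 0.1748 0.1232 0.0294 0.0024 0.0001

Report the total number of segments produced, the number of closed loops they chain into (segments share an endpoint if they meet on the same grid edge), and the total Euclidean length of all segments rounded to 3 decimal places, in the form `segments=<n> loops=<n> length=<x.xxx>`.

segments=12 loops=1 length=8.992

cell (2,6): code 0100 → (2.697,7.000)–(3.000,6.510)
cell (2,7): code 1000 → (3.000,7.863)–(2.697,7.000)
cell (3,5): code 0100 → (3.492,6.000)–(4.000,5.679)
cell (3,6): code 1110 → (3.000,6.510)–(3.492,6.000)
cell (3,7): code 1101 → (3.051,8.000)–(3.000,7.863)
cell (3,8): code 1000 → (4.000,8.659)–(3.051,8.000)
cell (4,5): code 0010 → (4.000,5.679)–(4.956,6.000)
cell (4,6): code 0111 → (4.956,6.000)–(5.000,6.016)
cell (4,8): code 1001 → (5.000,8.404)–(4.000,8.659)
cell (5,6): code 0010 → (5.000,6.016)–(5.676,7.000)
cell (5,7): code 0011 → (5.676,7.000)–(5.406,8.000)
cell (5,8): code 0001 → (5.406,8.000)–(5.000,8.404)
total: 12 segments, chained into 1 closed loop(s), length Σ = 8.991650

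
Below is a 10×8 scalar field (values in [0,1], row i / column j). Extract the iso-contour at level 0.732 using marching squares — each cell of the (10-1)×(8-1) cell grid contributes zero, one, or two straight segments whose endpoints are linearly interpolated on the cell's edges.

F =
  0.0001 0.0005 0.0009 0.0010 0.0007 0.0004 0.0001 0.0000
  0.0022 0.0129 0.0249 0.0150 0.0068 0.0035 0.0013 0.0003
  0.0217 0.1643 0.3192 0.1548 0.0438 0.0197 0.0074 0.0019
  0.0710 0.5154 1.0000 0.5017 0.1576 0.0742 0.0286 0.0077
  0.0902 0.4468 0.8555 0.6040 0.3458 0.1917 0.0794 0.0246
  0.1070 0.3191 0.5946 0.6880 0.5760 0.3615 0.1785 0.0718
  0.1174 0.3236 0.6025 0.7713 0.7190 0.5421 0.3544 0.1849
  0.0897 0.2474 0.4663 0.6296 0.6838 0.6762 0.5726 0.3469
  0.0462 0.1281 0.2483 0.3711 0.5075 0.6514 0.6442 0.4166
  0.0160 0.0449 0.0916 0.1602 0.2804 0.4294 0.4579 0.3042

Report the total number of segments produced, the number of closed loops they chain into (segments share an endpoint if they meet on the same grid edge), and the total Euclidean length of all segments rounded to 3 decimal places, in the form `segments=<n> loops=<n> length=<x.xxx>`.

segments=10 loops=2 length=7.198

cell (2,1): code 0100 → (2.606,2.000)–(3.000,1.447)
cell (2,2): code 1000 → (3.000,2.538)–(2.606,2.000)
cell (3,1): code 0110 → (3.000,1.447)–(4.000,1.698)
cell (3,2): code 1001 → (4.000,2.491)–(3.000,2.538)
cell (4,1): code 0010 → (4.000,1.698)–(4.473,2.000)
cell (4,2): code 0001 → (4.473,2.000)–(4.000,2.491)
cell (5,2): code 0100 → (5.528,3.000)–(6.000,2.767)
cell (5,3): code 1000 → (6.000,3.751)–(5.528,3.000)
cell (6,2): code 0010 → (6.000,2.767)–(6.277,3.000)
cell (6,3): code 0001 → (6.277,3.000)–(6.000,3.751)
total: 10 segments, chained into 2 closed loop(s), length Σ = 7.197526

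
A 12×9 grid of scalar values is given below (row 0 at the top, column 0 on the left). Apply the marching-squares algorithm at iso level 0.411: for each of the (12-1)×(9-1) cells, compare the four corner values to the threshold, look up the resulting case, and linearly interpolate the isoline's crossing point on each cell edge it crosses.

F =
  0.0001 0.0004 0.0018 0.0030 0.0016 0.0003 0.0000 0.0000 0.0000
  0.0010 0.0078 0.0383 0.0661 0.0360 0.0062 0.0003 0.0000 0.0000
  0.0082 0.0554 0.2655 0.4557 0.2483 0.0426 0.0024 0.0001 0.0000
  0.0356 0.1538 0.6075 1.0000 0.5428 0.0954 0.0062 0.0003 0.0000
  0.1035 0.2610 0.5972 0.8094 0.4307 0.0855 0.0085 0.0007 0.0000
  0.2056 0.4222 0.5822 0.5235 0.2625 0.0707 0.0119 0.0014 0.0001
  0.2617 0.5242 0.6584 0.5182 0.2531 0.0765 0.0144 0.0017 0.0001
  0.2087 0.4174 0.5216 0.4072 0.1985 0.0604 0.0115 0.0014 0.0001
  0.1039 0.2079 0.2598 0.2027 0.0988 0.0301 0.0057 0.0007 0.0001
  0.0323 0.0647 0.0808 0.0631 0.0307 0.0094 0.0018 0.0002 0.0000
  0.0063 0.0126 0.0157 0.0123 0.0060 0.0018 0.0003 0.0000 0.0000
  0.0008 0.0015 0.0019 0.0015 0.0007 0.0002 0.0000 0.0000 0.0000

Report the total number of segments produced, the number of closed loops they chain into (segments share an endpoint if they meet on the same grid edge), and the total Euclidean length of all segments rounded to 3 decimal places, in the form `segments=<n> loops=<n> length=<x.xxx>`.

cell (1,2): code 0100 → (1.885,3.000)–(2.000,2.765)
cell (1,3): code 1000 → (2.000,3.216)–(1.885,3.000)
cell (2,1): code 0100 → (2.425,2.000)–(3.000,1.567)
cell (2,2): code 1110 → (2.000,2.765)–(2.425,2.000)
cell (2,3): code 1101 → (2.552,4.000)–(2.000,3.216)
cell (2,4): code 1000 → (3.000,4.295)–(2.552,4.000)
cell (3,1): code 0110 → (3.000,1.567)–(4.000,1.446)
cell (3,4): code 1001 → (4.000,4.057)–(3.000,4.295)
cell (4,0): code 0100 → (4.931,1.000)–(5.000,0.948)
cell (4,1): code 1110 → (4.000,1.446)–(4.931,1.000)
cell (4,3): code 1011 → (5.000,3.431)–(4.117,4.000)
cell (4,4): code 0001 → (4.117,4.000)–(4.000,4.057)
cell (5,0): code 0110 → (5.000,0.948)–(6.000,0.569)
cell (5,3): code 1001 → (6.000,3.404)–(5.000,3.431)
cell (6,0): code 0110 → (6.000,0.569)–(7.000,0.969)
cell (6,2): code 1011 → (7.000,2.967)–(6.966,3.000)
cell (6,3): code 0001 → (6.966,3.000)–(6.000,3.404)
cell (7,0): code 0010 → (7.000,0.969)–(7.031,1.000)
cell (7,1): code 0011 → (7.031,1.000)–(7.422,2.000)
cell (7,2): code 0001 → (7.422,2.000)–(7.000,2.967)
total: 20 segments, chained into 1 closed loop(s), length Σ = 14.344377

segments=20 loops=1 length=14.344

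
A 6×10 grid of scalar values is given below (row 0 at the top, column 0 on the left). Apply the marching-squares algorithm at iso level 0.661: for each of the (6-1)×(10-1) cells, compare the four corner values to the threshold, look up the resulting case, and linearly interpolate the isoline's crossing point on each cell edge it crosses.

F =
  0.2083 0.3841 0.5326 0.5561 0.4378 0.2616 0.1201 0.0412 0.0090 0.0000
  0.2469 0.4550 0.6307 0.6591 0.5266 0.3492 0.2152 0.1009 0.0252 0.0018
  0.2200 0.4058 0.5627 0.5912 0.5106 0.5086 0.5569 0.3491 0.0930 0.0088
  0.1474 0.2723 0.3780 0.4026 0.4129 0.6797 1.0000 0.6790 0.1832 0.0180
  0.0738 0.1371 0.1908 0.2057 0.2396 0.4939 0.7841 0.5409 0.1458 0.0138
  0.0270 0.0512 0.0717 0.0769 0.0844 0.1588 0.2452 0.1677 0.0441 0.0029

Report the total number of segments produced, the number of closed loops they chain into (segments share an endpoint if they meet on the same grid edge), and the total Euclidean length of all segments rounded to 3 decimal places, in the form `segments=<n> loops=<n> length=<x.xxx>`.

segments=10 loops=1 length=5.981

cell (2,4): code 0100 → (2.891,5.000)–(3.000,4.930)
cell (2,5): code 1100 → (2.235,6.000)–(2.891,5.000)
cell (2,6): code 1100 → (2.945,7.000)–(2.235,6.000)
cell (2,7): code 1000 → (3.000,7.036)–(2.945,7.000)
cell (3,4): code 0010 → (3.000,4.930)–(3.101,5.000)
cell (3,5): code 0111 → (3.101,5.000)–(4.000,5.576)
cell (3,6): code 1011 → (4.000,6.506)–(3.130,7.000)
cell (3,7): code 0001 → (3.130,7.000)–(3.000,7.036)
cell (4,5): code 0010 → (4.000,5.576)–(4.228,6.000)
cell (4,6): code 0001 → (4.228,6.000)–(4.000,6.506)
total: 10 segments, chained into 1 closed loop(s), length Σ = 5.980963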